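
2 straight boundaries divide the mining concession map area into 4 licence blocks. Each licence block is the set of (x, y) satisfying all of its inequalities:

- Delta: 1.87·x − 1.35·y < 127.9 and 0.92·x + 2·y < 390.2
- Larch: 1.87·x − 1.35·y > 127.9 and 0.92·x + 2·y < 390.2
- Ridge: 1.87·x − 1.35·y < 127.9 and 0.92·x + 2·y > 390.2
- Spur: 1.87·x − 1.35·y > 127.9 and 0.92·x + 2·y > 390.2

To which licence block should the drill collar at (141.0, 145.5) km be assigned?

Ridge

1.87·141.0 − 1.35·145.5 = 67.245, which is < 127.9
0.92·141.0 + 2·145.5 = 420.720, which is > 390.2
This sign pattern matches Ridge.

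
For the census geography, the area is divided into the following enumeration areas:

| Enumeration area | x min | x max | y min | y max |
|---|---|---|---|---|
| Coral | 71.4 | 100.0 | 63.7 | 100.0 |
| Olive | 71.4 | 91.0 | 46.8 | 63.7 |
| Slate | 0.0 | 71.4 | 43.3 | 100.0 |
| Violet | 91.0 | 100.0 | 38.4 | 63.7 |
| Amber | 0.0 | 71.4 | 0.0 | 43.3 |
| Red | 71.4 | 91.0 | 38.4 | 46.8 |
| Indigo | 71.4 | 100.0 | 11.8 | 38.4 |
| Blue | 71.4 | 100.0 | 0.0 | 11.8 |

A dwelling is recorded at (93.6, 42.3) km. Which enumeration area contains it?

The point has x = 93.6 and y = 42.3.
Only Violet satisfies 91.0 ≤ x ≤ 100.0 and 38.4 ≤ y ≤ 63.7.

Violet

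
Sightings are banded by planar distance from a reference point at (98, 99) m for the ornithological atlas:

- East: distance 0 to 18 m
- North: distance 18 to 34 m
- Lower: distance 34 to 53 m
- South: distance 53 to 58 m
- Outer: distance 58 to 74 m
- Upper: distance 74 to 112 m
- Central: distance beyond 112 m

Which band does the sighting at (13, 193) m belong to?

Distance = √((13−98)² + (193−99)²) = √(7225.000 + 8836.000) = 126.732 m.
112 ≤ 126.732 < ∞ → Central.

Central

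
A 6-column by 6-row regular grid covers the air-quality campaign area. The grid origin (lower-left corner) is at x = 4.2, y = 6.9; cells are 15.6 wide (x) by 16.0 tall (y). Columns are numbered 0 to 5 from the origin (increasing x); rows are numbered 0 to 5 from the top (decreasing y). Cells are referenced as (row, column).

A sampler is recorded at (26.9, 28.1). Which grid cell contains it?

(4, 1)

Column index: ⌊(26.9 − 4.2) / 15.6⌋ = ⌊1.455⌋ = 1
Row offset from origin: ⌊(28.1 − 6.9) / 16.0⌋ = ⌊1.325⌋ = 1 → row 4 (counted from top)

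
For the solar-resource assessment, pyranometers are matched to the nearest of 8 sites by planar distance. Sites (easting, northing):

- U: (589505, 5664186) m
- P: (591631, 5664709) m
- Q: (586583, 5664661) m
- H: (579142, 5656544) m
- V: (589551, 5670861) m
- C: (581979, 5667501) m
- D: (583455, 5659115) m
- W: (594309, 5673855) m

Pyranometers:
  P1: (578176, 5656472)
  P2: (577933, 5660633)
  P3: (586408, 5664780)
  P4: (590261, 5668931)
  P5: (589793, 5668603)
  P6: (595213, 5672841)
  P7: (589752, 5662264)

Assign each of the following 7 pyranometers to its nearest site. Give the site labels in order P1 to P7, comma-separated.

P1 → H (d²=938340.00)
P2 → H (d²=18181602.00)
P3 → Q (d²=44786.00)
P4 → V (d²=4229000.00)
P5 → V (d²=5157128.00)
P6 → W (d²=1845412.00)
P7 → U (d²=3755093.00)

H, H, Q, V, V, W, U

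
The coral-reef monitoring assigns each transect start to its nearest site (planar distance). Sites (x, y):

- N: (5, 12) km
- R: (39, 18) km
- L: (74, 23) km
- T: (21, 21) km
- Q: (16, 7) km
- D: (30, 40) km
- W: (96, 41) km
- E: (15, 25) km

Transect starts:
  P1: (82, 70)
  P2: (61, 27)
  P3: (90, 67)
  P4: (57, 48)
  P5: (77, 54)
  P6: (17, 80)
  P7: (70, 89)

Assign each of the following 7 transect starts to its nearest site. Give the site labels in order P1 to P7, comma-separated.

P1 → W (d²=1037.00)
P2 → L (d²=185.00)
P3 → W (d²=712.00)
P4 → D (d²=793.00)
P5 → W (d²=530.00)
P6 → D (d²=1769.00)
P7 → W (d²=2980.00)

W, L, W, D, W, D, W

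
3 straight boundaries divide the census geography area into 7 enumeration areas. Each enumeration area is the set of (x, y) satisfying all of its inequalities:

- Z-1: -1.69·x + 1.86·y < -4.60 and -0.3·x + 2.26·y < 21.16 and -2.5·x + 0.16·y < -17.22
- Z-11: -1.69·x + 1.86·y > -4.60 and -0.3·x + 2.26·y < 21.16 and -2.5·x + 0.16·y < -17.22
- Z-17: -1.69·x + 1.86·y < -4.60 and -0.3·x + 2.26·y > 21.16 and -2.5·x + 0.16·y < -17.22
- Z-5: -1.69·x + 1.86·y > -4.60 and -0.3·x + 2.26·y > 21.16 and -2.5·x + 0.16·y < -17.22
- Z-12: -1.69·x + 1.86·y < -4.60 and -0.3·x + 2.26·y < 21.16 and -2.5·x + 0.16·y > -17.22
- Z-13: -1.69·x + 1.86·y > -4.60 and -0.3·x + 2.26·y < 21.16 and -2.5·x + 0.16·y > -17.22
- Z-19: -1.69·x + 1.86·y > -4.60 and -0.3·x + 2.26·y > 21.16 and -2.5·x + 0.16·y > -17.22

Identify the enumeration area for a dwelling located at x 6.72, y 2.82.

Z-12

-1.69·6.72 + 1.86·2.82 = -6.112, which is < -4.60
-0.3·6.72 + 2.26·2.82 = 4.357, which is < 21.16
-2.5·6.72 + 0.16·2.82 = -16.349, which is > -17.22
This sign pattern matches Z-12.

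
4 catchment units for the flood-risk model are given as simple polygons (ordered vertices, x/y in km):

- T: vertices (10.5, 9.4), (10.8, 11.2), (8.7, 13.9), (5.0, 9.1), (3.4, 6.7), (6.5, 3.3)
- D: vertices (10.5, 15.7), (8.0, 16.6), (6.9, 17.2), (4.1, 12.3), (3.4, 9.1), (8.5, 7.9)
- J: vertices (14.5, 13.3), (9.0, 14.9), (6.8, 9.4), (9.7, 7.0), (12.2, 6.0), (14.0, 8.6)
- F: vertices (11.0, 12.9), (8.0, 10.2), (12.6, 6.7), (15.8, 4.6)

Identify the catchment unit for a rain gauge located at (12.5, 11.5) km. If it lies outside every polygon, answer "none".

J

Cast a ray rightward from (12.5, 11.5). For each polygon, the edges (by vertex number in listed order) whose endpoints lie on opposite sides of y = 11.5, where each meets that height, and whether that is right or left of the point:
T: 2–3 at x≈10.57 (left), 3–4 at x≈6.85 (left) → 0 crossings.
D: 4–5 at x≈3.92 (left), 6–1 at x≈9.42 (left) → 0 crossings.
J: 2–3 at x≈7.64 (left), 6–1 at x≈14.31 (right) → 1 crossing.
F: 1–2 at x≈9.44 (left), 4–1 at x≈11.81 (left) → 0 crossings.
Only J has an odd count, so the point is inside J.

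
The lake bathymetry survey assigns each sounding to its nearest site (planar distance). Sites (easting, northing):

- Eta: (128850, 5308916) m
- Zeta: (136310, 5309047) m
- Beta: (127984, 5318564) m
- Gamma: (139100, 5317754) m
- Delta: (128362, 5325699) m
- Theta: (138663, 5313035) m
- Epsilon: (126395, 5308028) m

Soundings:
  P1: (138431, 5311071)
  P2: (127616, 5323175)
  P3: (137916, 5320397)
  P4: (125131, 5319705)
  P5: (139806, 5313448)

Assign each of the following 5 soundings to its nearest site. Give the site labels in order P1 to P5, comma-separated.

P1 → Theta (d²=3911120.00)
P2 → Delta (d²=6927092.00)
P3 → Gamma (d²=8387305.00)
P4 → Beta (d²=9441490.00)
P5 → Theta (d²=1477018.00)

Theta, Delta, Gamma, Beta, Theta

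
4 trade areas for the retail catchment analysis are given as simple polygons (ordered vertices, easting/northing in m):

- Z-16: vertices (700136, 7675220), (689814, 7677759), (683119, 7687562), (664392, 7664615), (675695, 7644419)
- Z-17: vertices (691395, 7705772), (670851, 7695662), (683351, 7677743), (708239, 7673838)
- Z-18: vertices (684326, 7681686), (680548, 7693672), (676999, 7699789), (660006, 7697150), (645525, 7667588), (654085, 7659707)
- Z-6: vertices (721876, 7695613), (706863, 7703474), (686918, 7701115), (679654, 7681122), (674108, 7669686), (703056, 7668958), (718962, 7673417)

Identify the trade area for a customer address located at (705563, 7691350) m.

Cast a ray rightward from (705563, 7691350). For each polygon, the edges (by vertex number in listed order) whose endpoints lie on opposite sides of northing = 7691350, where each meets that height, and whether that is right or left of the point:
Z-16: no edge straddles that height → 0 crossings.
Z-17: 2–3 at easting≈673859.0 (left), 4–1 at easting≈699002.1 (left) → 0 crossings.
Z-18: 1–2 at easting≈681279.9 (left), 4–5 at easting≈657164.9 (left) → 0 crossings.
Z-6: 3–4 at easting≈683370.1 (left), 7–1 at easting≈721316.3 (right) → 1 crossing.
Only Z-6 has an odd count, so the point is inside Z-6.

Z-6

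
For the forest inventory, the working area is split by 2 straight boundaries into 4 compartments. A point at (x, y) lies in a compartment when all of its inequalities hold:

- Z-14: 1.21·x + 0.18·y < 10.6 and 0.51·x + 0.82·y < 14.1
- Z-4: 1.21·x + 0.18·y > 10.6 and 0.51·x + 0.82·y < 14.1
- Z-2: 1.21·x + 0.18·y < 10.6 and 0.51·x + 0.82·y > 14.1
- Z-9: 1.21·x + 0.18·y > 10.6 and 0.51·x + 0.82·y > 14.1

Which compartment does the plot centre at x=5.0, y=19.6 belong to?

Z-2

1.21·5.0 + 0.18·19.6 = 9.578, which is < 10.6
0.51·5.0 + 0.82·19.6 = 18.622, which is > 14.1
This sign pattern matches Z-2.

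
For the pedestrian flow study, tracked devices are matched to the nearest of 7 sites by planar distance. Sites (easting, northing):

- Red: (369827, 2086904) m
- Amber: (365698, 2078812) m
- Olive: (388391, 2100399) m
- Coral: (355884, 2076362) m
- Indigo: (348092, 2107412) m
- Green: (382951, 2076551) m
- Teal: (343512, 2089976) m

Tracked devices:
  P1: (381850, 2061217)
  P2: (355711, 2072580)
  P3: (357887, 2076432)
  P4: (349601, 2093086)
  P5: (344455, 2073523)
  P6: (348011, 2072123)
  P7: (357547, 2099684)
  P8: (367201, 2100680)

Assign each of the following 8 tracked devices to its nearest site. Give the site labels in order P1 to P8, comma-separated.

P1 → Green (d²=236343757.00)
P2 → Coral (d²=14333453.00)
P3 → Coral (d²=4016909.00)
P4 → Teal (d²=46748021.00)
P5 → Coral (d²=138681962.00)
P6 → Coral (d²=79953250.00)
P7 → Indigo (d²=149119009.00)
P8 → Red (d²=196674052.00)

Green, Coral, Coral, Teal, Coral, Coral, Indigo, Red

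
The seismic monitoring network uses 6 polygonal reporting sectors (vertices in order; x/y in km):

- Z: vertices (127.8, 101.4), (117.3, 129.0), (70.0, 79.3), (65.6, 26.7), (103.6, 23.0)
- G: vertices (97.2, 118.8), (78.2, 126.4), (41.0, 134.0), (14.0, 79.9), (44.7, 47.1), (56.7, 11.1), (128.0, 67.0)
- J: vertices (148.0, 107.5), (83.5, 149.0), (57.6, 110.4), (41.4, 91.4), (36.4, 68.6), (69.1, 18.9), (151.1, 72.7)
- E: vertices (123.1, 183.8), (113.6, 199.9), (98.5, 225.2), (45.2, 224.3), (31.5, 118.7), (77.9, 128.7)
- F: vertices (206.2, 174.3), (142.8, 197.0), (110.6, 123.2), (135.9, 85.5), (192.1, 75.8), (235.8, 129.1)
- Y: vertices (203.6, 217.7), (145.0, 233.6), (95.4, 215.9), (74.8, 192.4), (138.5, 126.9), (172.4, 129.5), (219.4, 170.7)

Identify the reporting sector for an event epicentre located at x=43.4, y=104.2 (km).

Cast a ray rightward from (43.4, 104.2). For each polygon, the edges (by vertex number in listed order) whose endpoints lie on opposite sides of y = 104.2, where each meets that height, and whether that is right or left of the point:
Z: 1–2 at x≈126.73 (right), 2–3 at x≈93.70 (right) → 2 crossings.
G: 3–4 at x≈26.13 (left), 7–1 at x≈105.88 (right) → 1 crossing.
J: 3–4 at x≈52.31 (right), 7–1 at x≈148.29 (right) → 2 crossings.
E: no edge straddles that height → 0 crossings.
F: 3–4 at x≈123.35 (right), 5–6 at x≈215.38 (right) → 2 crossings.
Y: no edge straddles that height → 0 crossings.
Only G has an odd count, so the point is inside G.

G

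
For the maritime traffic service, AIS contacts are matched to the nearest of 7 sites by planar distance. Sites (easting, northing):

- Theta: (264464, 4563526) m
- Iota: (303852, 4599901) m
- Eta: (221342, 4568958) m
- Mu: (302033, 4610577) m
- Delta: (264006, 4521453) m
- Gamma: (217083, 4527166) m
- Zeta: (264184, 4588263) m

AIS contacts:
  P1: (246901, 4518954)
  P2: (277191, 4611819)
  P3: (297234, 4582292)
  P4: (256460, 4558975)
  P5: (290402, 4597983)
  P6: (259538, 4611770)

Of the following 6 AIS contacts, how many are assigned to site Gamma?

P1 → Delta
P2 → Mu
P3 → Iota
P4 → Theta
P5 → Iota
P6 → Zeta
0 of the 6 go to Gamma.

0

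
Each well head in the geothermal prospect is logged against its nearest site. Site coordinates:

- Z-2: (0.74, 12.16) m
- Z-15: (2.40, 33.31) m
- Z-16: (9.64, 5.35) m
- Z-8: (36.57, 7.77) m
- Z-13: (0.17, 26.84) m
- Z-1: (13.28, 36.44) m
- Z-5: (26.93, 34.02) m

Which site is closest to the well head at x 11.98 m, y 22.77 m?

Squared distances to each site:
Z-2: 238.910; Z-15: 202.868; Z-16: 308.932; Z-8: 829.668; Z-13: 156.041; Z-1: 188.559; Z-5: 350.065.
Minimum at Z-13.

Z-13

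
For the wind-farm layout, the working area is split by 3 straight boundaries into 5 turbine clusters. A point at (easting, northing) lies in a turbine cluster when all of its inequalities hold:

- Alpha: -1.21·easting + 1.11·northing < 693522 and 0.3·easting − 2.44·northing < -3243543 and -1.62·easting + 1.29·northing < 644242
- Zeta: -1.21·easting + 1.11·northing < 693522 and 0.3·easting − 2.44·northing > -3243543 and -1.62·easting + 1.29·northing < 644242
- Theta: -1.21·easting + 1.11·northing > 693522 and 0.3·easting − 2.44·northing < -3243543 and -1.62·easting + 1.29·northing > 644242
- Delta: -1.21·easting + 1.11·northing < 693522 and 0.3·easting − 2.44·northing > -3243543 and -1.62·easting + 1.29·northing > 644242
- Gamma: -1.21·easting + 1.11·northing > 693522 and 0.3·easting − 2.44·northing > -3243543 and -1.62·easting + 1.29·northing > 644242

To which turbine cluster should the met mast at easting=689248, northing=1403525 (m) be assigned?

Gamma

-1.21·689248 + 1.11·1403525 = 723922.670, which is > 693522
0.3·689248 − 2.44·1403525 = -3217826.600, which is > -3243543
-1.62·689248 + 1.29·1403525 = 693965.490, which is > 644242
This sign pattern matches Gamma.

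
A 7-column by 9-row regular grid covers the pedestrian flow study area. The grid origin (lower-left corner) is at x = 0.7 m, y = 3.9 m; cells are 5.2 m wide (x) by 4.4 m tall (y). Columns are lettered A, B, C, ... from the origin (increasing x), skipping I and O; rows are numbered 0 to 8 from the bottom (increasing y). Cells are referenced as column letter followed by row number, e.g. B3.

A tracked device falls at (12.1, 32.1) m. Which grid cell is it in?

C6

Column index: ⌊(12.1 − 0.7) / 5.2⌋ = ⌊2.192⌋ = 2 → column C
Row offset from origin: ⌊(32.1 − 3.9) / 4.4⌋ = ⌊6.409⌋ = 6 → row 6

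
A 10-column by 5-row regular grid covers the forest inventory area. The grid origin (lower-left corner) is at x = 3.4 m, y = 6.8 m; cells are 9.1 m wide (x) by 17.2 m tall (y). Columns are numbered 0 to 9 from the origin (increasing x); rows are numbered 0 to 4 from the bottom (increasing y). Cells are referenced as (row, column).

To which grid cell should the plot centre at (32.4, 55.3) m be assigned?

Column index: ⌊(32.4 − 3.4) / 9.1⌋ = ⌊3.187⌋ = 3
Row offset from origin: ⌊(55.3 − 6.8) / 17.2⌋ = ⌊2.820⌋ = 2 → row 2

(2, 3)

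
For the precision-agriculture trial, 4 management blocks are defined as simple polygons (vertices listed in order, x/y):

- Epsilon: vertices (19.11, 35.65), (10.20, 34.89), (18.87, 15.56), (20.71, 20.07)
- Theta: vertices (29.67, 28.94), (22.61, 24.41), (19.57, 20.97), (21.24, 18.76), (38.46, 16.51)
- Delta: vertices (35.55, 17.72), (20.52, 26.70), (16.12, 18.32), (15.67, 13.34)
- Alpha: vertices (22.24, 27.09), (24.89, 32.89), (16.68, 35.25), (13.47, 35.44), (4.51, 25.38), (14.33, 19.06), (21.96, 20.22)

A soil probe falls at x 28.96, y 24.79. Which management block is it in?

Theta

Cast a ray rightward from (28.96, 24.79). For each polygon, the edges (by vertex number in listed order) whose endpoints lie on opposite sides of y = 24.79, where each meets that height, and whether that is right or left of the point:
Epsilon: 2–3 at x≈14.730 (left), 4–1 at x≈20.225 (left) → 0 crossings.
Theta: 1–2 at x≈23.202 (left), 5–1 at x≈32.605 (right) → 1 crossing.
Delta: 1–2 at x≈23.717 (left), 2–3 at x≈19.517 (left) → 0 crossings.
Alpha: 5–6 at x≈5.427 (left), 7–1 at x≈22.146 (left) → 0 crossings.
Only Theta has an odd count, so the point is inside Theta.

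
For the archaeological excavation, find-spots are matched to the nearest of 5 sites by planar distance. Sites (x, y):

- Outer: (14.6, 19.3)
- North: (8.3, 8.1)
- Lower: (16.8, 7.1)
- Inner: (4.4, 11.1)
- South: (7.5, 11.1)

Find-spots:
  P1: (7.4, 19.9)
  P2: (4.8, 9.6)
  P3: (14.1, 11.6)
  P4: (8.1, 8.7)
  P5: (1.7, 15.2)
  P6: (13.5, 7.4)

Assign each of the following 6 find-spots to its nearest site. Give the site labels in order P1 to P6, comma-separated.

P1 → Outer (d²=52.20)
P2 → Inner (d²=2.41)
P3 → Lower (d²=27.54)
P4 → North (d²=0.40)
P5 → Inner (d²=24.10)
P6 → Lower (d²=10.98)

Outer, Inner, Lower, North, Inner, Lower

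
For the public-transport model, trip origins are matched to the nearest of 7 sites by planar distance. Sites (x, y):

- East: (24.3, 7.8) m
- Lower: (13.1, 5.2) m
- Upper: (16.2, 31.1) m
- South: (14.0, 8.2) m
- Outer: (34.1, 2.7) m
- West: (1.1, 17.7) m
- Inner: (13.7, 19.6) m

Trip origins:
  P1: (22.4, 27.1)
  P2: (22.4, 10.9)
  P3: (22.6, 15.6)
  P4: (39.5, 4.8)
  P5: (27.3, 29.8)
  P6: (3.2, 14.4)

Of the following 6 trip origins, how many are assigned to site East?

2

P1 → Upper
P2 → East
P3 → East
P4 → Outer
P5 → Upper
P6 → West
2 of the 6 go to East.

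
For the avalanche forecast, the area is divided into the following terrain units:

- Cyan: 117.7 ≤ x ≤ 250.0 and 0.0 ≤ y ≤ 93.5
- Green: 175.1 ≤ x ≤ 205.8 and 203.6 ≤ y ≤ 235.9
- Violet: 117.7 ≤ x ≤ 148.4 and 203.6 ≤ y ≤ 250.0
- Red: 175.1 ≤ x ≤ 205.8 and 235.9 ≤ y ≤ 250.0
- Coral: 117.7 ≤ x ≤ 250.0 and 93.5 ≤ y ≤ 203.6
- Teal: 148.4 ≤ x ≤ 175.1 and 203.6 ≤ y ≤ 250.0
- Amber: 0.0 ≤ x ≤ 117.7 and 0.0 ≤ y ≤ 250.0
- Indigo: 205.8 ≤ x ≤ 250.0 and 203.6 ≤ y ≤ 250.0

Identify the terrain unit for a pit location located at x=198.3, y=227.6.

Green

The point has x = 198.3 and y = 227.6.
Only Green satisfies 175.1 ≤ x ≤ 205.8 and 203.6 ≤ y ≤ 235.9.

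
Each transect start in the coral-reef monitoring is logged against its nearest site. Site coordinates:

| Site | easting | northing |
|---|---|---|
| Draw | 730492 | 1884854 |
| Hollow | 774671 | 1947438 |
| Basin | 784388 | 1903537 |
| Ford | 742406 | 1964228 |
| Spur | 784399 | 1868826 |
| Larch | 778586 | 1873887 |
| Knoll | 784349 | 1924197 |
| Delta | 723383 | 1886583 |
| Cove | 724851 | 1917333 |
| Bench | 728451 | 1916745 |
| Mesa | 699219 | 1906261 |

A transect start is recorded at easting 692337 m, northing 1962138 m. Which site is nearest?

Ford

Squared distances to each site:
Draw: 7428620681.000; Hollow: 6994977556.000; Basin: 11907463802.000; Ford: 2511272861.000; Spur: 17182541188.000; Larch: 15227129002.000; Knoll: 9905727625.000; Delta: 6672412141.000; Cove: 3064648221.000; Bench: 3364745445.000; Mesa: 3169601053.000.
Minimum at Ford.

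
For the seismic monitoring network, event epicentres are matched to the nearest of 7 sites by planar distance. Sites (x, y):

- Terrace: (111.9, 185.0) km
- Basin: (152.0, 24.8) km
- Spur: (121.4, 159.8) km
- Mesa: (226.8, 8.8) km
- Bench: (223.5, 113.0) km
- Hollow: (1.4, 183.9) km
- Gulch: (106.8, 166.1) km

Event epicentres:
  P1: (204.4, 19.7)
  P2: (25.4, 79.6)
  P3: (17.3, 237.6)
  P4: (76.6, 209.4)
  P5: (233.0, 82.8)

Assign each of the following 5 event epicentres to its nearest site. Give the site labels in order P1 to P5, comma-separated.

P1 → Mesa (d²=620.57)
P2 → Hollow (d²=11454.49)
P3 → Hollow (d²=3136.50)
P4 → Terrace (d²=1841.45)
P5 → Bench (d²=1002.29)

Mesa, Hollow, Hollow, Terrace, Bench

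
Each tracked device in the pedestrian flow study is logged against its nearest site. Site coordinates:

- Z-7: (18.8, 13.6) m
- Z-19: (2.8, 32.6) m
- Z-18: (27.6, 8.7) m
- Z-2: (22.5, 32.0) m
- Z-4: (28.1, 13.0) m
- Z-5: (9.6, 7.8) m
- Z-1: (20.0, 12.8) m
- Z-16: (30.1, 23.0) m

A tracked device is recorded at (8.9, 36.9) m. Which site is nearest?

Z-19

Squared distances to each site:
Z-7: 640.900; Z-19: 55.700; Z-18: 1144.930; Z-2: 208.970; Z-4: 939.850; Z-5: 847.300; Z-1: 704.020; Z-16: 642.650.
Minimum at Z-19.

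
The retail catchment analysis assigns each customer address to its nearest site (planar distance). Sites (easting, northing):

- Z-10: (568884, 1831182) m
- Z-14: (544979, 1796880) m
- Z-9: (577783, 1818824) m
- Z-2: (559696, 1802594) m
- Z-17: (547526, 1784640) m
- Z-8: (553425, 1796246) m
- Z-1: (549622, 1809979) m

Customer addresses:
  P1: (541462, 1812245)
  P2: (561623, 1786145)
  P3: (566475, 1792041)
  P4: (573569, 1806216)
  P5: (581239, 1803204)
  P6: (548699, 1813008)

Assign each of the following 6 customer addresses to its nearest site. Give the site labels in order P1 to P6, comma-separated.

Z-1, Z-8, Z-2, Z-9, Z-9, Z-1

P1 → Z-1 (d²=71720356.00)
P2 → Z-8 (d²=169237405.00)
P3 → Z-2 (d²=157320650.00)
P4 → Z-9 (d²=176719460.00)
P5 → Z-9 (d²=255928336.00)
P6 → Z-1 (d²=10026770.00)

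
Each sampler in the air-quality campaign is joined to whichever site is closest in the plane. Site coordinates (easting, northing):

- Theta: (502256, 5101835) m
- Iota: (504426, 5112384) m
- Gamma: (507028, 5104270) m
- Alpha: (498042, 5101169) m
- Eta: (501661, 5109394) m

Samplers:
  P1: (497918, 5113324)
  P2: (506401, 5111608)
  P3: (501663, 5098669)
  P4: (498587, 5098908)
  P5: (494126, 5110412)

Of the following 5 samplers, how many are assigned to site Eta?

P1 → Eta
P2 → Iota
P3 → Theta
P4 → Alpha
P5 → Eta
2 of the 5 go to Eta.

2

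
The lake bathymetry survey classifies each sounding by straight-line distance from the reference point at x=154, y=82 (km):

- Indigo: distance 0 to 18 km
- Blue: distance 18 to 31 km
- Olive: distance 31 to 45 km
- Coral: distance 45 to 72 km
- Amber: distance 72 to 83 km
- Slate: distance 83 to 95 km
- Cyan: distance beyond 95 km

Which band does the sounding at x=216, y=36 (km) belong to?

Amber

Distance = √((216−154)² + (36−82)²) = √(3844.000 + 2116.000) = 77.201 km.
72 ≤ 77.201 < 83 → Amber.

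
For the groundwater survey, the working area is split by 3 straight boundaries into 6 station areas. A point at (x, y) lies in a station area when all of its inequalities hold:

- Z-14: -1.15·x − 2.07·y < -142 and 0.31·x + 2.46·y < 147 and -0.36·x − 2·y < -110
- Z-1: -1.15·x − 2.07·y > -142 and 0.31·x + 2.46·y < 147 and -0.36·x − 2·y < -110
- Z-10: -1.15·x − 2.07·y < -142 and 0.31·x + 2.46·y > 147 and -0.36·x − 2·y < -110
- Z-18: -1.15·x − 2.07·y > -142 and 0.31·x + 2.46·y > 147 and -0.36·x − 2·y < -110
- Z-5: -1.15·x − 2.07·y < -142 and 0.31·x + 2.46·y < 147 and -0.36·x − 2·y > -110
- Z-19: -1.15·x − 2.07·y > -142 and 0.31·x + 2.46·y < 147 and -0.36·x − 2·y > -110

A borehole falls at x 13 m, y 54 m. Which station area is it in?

-1.15·13 − 2.07·54 = -126.730, which is > -142
0.31·13 + 2.46·54 = 136.870, which is < 147
-0.36·13 − 2·54 = -112.680, which is < -110
This sign pattern matches Z-1.

Z-1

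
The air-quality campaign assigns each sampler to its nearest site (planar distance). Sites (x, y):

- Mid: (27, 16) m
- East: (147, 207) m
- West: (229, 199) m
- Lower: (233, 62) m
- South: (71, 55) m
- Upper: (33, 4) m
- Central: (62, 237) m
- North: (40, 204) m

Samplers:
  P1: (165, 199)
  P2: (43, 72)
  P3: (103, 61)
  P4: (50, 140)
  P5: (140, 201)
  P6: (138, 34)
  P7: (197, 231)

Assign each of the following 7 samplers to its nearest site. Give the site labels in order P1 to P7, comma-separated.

P1 → East (d²=388.00)
P2 → South (d²=1073.00)
P3 → South (d²=1060.00)
P4 → North (d²=4196.00)
P5 → East (d²=85.00)
P6 → South (d²=4930.00)
P7 → West (d²=2048.00)

East, South, South, North, East, South, West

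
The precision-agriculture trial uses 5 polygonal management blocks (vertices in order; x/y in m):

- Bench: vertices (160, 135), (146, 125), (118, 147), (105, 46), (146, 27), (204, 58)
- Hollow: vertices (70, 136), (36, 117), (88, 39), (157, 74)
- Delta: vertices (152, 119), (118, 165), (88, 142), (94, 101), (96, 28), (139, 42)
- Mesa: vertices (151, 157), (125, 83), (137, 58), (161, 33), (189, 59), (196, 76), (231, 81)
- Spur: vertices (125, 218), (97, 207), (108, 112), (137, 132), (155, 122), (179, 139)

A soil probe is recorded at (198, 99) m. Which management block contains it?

Cast a ray rightward from (198, 99). For each polygon, the edges (by vertex number in listed order) whose endpoints lie on opposite sides of y = 99, where each meets that height, and whether that is right or left of the point:
Bench: 3–4 at x≈111.8 (left), 6–1 at x≈180.6 (left) → 0 crossings.
Hollow: 2–3 at x≈48.0 (left), 4–1 at x≈121.9 (left) → 0 crossings.
Delta: 4–5 at x≈94.1 (left), 6–1 at x≈148.6 (left) → 0 crossings.
Mesa: 1–2 at x≈130.6 (left), 7–1 at x≈212.1 (right) → 1 crossing.
Spur: no edge straddles that height → 0 crossings.
Only Mesa has an odd count, so the point is inside Mesa.

Mesa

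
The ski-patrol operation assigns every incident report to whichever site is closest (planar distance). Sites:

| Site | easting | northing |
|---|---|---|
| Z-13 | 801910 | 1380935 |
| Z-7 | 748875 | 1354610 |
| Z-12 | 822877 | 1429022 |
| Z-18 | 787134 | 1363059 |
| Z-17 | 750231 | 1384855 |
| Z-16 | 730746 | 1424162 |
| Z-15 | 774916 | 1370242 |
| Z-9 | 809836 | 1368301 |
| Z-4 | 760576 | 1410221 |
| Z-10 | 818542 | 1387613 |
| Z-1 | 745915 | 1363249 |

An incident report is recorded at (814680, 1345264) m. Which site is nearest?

Squared distances to each site:
Z-13: 1435493141.000; Z-7: 4417645741.000; Z-12: 7082593373.000; Z-18: 1075444141.000; Z-17: 5721120882.000; Z-16: 13269810760.000; Z-15: 2205076180.000; Z-9: 554167705.000; Z-4: 7146654665.000; Z-10: 1808352845.000; Z-1: 5052085450.000.
Minimum at Z-9.

Z-9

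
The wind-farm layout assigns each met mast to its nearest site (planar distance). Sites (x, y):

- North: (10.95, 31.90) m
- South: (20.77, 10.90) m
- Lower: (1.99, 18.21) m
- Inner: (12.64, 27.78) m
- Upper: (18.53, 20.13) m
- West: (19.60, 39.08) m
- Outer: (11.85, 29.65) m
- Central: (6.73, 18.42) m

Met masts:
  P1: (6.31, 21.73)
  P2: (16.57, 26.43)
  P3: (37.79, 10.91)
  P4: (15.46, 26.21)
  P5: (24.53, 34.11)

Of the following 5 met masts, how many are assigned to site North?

0

P1 → Central
P2 → Inner
P3 → South
P4 → Inner
P5 → West
0 of the 5 go to North.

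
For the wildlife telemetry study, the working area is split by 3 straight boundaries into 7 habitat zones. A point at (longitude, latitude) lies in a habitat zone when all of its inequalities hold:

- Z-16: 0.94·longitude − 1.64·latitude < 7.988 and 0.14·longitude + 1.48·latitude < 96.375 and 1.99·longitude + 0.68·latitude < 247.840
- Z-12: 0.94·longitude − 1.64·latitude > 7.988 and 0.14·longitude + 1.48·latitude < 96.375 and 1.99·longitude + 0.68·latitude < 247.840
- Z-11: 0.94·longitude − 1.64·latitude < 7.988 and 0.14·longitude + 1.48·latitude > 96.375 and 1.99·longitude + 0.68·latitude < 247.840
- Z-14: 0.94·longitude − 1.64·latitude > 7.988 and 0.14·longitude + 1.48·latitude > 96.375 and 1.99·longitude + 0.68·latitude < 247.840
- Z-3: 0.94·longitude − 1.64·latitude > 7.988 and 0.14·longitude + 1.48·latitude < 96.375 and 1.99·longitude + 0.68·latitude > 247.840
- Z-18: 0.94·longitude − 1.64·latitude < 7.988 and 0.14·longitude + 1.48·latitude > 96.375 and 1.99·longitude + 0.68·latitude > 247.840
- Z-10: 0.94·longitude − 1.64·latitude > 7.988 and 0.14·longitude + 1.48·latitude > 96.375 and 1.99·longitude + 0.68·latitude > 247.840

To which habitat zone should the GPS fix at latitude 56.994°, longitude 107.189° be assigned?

Z-18

0.94·107.189 − 1.64·56.994 = 7.287, which is < 7.988
0.14·107.189 + 1.48·56.994 = 99.358, which is > 96.375
1.99·107.189 + 0.68·56.994 = 252.062, which is > 247.840
This sign pattern matches Z-18.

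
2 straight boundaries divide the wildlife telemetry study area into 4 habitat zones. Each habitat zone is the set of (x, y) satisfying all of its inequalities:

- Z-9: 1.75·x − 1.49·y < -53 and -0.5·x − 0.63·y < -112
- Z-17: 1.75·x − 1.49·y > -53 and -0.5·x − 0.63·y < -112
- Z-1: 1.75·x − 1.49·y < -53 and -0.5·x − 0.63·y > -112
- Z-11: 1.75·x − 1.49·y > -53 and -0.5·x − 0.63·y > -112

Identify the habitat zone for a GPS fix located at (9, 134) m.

Z-1

1.75·9 − 1.49·134 = -183.910, which is < -53
-0.5·9 − 0.63·134 = -88.920, which is > -112
This sign pattern matches Z-1.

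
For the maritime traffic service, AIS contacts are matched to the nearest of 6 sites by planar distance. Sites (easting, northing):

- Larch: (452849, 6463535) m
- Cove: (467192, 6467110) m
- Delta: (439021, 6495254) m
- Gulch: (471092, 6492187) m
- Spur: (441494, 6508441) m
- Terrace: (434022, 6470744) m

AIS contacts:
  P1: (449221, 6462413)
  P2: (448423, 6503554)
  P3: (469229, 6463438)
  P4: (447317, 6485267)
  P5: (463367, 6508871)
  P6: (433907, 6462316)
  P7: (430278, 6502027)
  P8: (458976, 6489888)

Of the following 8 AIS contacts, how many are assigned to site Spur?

1

P1 → Larch
P2 → Spur
P3 → Cove
P4 → Delta
P5 → Gulch
P6 → Terrace
P7 → Delta
P8 → Gulch
1 of the 8 goes to Spur.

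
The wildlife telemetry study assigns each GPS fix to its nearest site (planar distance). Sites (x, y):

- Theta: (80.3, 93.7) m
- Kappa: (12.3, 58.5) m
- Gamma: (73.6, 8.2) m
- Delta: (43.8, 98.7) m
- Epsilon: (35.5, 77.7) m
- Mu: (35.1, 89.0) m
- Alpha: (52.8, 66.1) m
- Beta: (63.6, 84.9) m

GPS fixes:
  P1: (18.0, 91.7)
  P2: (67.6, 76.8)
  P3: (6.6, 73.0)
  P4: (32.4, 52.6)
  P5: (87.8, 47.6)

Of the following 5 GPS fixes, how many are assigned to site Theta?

0

P1 → Mu
P2 → Beta
P3 → Kappa
P4 → Kappa
P5 → Alpha
0 of the 5 go to Theta.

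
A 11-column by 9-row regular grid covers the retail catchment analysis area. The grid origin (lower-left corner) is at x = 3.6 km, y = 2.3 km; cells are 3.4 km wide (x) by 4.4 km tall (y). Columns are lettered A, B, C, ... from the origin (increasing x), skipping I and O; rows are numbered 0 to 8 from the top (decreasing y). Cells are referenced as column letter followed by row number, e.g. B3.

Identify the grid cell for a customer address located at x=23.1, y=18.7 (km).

F5

Column index: ⌊(23.1 − 3.6) / 3.4⌋ = ⌊5.735⌋ = 5 → column F
Row offset from origin: ⌊(18.7 − 2.3) / 4.4⌋ = ⌊3.727⌋ = 3 → row 5 (counted from top)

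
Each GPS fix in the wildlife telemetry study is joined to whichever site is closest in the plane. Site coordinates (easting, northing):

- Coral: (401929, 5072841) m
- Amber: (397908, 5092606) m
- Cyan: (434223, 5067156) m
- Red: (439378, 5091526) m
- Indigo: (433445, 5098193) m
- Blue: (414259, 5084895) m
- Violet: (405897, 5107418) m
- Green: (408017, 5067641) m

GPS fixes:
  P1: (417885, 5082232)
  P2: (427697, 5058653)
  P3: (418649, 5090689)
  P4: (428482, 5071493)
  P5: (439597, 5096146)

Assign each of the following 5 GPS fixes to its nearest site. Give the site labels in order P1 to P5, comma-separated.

P1 → Blue (d²=20239445.00)
P2 → Cyan (d²=114889685.00)
P3 → Blue (d²=52842536.00)
P4 → Cyan (d²=51768650.00)
P5 → Red (d²=21392361.00)

Blue, Cyan, Blue, Cyan, Red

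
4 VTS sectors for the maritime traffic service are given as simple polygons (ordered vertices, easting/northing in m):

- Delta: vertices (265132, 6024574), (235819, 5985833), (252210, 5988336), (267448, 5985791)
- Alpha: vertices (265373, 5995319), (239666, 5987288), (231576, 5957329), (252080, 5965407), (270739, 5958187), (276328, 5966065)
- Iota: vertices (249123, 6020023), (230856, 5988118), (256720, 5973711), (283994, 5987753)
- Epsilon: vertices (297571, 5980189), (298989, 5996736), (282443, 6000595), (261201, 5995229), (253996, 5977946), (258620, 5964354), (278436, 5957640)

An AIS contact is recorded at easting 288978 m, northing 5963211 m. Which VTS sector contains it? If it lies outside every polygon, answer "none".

Cast a ray rightward from (288978, 5963211). For each polygon, the edges (by vertex number in listed order) whose endpoints lie on opposite sides of northing = 5963211, where each meets that height, and whether that is right or left of the point:
Delta: no edge straddles that height → 0 crossings.
Alpha: 2–3 at easting≈233164.4 (left), 3–4 at easting≈246506.0 (left), 4–5 at easting≈257755.2 (left), 5–6 at easting≈274303.2 (left) → 0 crossings.
Iota: no edge straddles that height → 0 crossings.
Epsilon: 6–7 at easting≈261993.5 (left), 7–1 at easting≈283163.5 (left) → 0 crossings.
All counts are even, so the point lies outside every listed polygon.

none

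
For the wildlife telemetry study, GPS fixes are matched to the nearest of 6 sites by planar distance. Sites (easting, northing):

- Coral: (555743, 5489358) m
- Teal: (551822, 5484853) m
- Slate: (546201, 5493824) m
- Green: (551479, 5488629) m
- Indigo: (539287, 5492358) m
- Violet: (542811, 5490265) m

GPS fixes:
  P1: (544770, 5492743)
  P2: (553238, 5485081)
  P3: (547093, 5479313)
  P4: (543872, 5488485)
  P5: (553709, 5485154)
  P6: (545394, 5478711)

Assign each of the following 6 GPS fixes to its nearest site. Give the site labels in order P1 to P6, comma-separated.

P1 → Slate (d²=3216322.00)
P2 → Teal (d²=2057040.00)
P3 → Teal (d²=53055041.00)
P4 → Violet (d²=4294121.00)
P5 → Teal (d²=3651370.00)
P6 → Teal (d²=79043348.00)

Slate, Teal, Teal, Violet, Teal, Teal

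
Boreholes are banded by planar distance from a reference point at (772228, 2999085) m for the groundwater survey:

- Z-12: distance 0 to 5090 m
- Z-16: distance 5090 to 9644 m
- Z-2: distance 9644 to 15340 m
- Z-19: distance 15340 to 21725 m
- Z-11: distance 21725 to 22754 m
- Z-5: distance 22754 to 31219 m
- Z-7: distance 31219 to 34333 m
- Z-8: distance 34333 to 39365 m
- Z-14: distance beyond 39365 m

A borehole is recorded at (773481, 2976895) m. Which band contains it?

Distance = √((773481−772228)² + (2976895−2999085)²) = √(1570009.000 + 492396100.000) = 22225.348 m.
21725 ≤ 22225.348 < 22754 → Z-11.

Z-11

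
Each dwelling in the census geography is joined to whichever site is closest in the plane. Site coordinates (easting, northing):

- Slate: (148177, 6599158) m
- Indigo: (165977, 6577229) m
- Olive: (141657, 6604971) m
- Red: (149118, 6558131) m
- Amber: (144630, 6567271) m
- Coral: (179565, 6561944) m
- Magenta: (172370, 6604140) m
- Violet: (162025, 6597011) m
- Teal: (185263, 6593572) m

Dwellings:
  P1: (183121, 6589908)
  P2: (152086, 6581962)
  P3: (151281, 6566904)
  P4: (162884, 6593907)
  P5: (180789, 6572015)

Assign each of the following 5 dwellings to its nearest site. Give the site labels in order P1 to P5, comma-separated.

P1 → Teal (d²=18013060.00)
P2 → Indigo (d²=215361170.00)
P3 → Amber (d²=44370490.00)
P4 → Violet (d²=10372697.00)
P5 → Coral (d²=102923217.00)

Teal, Indigo, Amber, Violet, Coral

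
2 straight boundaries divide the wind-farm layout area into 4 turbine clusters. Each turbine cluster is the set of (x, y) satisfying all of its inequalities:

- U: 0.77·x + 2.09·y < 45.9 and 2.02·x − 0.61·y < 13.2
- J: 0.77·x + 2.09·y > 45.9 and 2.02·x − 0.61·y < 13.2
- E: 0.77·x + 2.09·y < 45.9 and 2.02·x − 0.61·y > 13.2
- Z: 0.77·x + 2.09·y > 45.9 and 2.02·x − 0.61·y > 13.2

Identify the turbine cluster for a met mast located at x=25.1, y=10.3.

0.77·25.1 + 2.09·10.3 = 40.854, which is < 45.9
2.02·25.1 − 0.61·10.3 = 44.419, which is > 13.2
This sign pattern matches E.

E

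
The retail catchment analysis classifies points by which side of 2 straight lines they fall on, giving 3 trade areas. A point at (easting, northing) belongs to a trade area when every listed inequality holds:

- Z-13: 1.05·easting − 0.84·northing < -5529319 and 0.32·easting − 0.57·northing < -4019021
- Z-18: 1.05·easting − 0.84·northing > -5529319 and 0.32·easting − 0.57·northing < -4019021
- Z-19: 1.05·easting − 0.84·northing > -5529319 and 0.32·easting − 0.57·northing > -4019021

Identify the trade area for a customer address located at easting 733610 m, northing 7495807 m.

1.05·733610 − 0.84·7495807 = -5526187.380, which is > -5529319
0.32·733610 − 0.57·7495807 = -4037854.790, which is < -4019021
This sign pattern matches Z-18.

Z-18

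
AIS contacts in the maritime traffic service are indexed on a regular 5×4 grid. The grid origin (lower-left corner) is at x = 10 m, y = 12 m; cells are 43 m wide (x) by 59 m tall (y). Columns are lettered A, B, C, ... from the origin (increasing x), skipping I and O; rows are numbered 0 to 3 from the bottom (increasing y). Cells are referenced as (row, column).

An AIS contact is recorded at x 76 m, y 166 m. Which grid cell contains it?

Column index: ⌊(76 − 10) / 43⌋ = ⌊1.535⌋ = 1 → column B
Row offset from origin: ⌊(166 − 12) / 59⌋ = ⌊2.610⌋ = 2 → row 2

(2, B)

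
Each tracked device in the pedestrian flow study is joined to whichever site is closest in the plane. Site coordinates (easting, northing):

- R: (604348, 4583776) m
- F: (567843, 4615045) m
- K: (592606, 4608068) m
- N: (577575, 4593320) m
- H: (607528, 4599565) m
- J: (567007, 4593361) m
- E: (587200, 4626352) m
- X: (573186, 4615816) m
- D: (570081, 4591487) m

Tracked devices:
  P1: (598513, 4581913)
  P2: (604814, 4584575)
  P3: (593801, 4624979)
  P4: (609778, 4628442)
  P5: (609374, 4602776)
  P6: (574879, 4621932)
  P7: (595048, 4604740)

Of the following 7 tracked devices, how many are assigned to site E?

2

P1 → R
P2 → R
P3 → E
P4 → E
P5 → H
P6 → X
P7 → K
2 of the 7 go to E.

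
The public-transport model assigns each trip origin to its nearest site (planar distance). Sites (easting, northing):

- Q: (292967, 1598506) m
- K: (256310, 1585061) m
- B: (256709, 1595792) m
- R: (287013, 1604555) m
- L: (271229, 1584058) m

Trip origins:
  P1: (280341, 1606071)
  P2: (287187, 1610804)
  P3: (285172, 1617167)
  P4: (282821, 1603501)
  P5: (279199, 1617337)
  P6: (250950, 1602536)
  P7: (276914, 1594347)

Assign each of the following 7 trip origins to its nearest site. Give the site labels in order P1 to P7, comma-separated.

R, R, R, R, R, B, L

P1 → R (d²=46813840.00)
P2 → R (d²=39080277.00)
P3 → R (d²=162451825.00)
P4 → R (d²=18683780.00)
P5 → R (d²=224438120.00)
P6 → B (d²=78647617.00)
P7 → L (d²=138182746.00)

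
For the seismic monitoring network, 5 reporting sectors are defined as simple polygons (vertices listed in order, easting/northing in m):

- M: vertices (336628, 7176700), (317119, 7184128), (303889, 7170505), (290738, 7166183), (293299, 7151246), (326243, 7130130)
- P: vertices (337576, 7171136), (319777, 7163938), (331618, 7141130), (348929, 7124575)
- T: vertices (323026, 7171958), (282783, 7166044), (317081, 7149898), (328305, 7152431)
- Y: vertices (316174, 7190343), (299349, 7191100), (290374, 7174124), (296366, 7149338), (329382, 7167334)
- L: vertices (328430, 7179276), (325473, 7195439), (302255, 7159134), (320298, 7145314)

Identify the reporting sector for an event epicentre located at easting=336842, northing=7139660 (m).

Cast a ray rightward from (336842, 7139660). For each polygon, the edges (by vertex number in listed order) whose endpoints lie on opposite sides of northing = 7139660, where each meets that height, and whether that is right or left of the point:
M: 5–6 at easting≈311374.8 (left), 6–1 at easting≈328368.2 (left) → 0 crossings.
P: 3–4 at easting≈333155.1 (left), 4–1 at easting≈345250.8 (right) → 1 crossing.
T: no edge straddles that height → 0 crossings.
Y: no edge straddles that height → 0 crossings.
L: no edge straddles that height → 0 crossings.
Only P has an odd count, so the point is inside P.

P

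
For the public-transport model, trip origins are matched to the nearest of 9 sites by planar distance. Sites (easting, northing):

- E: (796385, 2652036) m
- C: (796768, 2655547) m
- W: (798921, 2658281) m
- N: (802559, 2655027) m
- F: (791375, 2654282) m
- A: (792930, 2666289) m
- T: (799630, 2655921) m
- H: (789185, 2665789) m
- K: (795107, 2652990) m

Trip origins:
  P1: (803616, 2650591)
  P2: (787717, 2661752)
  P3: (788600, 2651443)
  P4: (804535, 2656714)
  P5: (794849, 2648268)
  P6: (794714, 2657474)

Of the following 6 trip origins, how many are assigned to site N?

2

P1 → N
P2 → H
P3 → F
P4 → N
P5 → E
P6 → C
2 of the 6 go to N.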